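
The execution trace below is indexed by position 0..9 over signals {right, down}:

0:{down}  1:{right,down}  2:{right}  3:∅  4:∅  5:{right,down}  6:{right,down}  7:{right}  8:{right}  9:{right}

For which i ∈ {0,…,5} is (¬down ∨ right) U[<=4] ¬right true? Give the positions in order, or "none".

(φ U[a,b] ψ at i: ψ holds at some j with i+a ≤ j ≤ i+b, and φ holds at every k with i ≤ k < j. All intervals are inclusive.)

0, 1, 2, 3, 4

Evaluate at each i in [0,5]:
  i=0: ✓ (rhs at j=0)
  i=1: ✓ (rhs at j=3; lhs holds on [1,2])
  i=2: ✓ (rhs at j=3; lhs holds on [2,2])
  i=3: ✓ (rhs at j=3)
  i=4: ✓ (rhs at j=4)
  i=5: ✗ (no rhs in [5,9])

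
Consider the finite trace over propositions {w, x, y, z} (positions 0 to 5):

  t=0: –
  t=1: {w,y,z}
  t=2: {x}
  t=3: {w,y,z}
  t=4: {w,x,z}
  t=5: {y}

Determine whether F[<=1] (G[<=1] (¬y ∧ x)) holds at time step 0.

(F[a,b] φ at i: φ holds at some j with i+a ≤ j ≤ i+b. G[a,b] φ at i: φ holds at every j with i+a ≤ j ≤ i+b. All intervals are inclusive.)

Check G[<=1] (¬y ∧ x) at each j in [0,1]:
  j=0: fails at 0
  j=1: fails at 1
No position in the window satisfies it → formula fails.

False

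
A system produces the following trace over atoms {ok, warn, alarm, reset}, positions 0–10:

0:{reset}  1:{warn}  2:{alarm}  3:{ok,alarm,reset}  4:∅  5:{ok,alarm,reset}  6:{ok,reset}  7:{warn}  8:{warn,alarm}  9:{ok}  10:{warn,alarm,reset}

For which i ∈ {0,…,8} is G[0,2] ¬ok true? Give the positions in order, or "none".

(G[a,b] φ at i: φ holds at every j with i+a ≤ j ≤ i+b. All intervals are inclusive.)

0

Evaluate at each i in [0,8]:
  i=0: ✓ (all of [0,2])
  i=1: ✗ (fails at j=3)
  i=2: ✗ (fails at j=3)
  i=3: ✗ (fails at j=3)
  i=4: ✗ (fails at j=5)
  i=5: ✗ (fails at j=5)
  i=6: ✗ (fails at j=6)
  i=7: ✗ (fails at j=9)
  i=8: ✗ (fails at j=9)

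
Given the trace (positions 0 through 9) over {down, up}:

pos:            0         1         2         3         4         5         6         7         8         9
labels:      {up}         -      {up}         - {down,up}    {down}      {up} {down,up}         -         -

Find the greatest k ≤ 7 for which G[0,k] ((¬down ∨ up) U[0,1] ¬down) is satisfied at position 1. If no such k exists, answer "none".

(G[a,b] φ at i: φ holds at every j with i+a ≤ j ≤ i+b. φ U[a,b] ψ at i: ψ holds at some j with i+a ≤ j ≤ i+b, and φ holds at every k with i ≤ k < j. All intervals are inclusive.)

2

((¬down ∨ up) U[0,1] ¬down) must hold from j=1 onward; find where it first fails.
  j=1: holds
  j=2: holds
  j=3: holds
  j=4: fails
Holds on [1,3], so largest k = 2.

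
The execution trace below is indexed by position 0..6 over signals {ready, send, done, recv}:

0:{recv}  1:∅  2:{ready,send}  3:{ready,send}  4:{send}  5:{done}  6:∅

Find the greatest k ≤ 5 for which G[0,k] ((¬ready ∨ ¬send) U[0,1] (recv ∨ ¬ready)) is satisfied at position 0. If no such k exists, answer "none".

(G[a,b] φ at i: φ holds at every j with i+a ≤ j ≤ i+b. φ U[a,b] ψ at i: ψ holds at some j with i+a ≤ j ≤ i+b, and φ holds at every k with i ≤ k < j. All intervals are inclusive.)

1

((¬ready ∨ ¬send) U[0,1] (recv ∨ ¬ready)) must hold from j=0 onward; find where it first fails.
  j=0: holds
  j=1: holds
  j=2: fails
Holds on [0,1], so largest k = 1.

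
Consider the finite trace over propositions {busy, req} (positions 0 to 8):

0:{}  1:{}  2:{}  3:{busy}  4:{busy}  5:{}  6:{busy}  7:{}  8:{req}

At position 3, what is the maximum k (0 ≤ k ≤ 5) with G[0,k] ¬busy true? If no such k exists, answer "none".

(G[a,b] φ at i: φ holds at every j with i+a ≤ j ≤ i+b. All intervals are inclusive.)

none

¬busy must hold from j=3 onward; find where it first fails.
  j=3: fails → no k works.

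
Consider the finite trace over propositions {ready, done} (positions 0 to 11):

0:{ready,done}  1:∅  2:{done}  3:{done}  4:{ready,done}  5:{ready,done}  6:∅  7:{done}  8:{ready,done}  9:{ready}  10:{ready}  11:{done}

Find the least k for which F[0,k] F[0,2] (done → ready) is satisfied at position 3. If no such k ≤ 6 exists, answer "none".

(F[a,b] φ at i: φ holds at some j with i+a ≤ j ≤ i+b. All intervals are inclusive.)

0

Scan j = 3,4,… for F[0,2] (done → ready):
  j=3: holds
First hit at j=3, so smallest k = 3-3 = 0.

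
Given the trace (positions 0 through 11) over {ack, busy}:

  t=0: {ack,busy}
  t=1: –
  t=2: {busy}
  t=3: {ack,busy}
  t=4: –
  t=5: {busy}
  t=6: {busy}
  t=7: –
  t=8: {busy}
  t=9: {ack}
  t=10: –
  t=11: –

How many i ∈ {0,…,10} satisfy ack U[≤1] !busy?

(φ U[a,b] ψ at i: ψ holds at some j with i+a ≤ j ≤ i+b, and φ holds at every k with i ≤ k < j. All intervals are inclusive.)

7

Evaluate at each i in [0,10]:
  i=0: ✓ (rhs at j=1; lhs holds on [0,0])
  i=1: ✓ (rhs at j=1)
  i=2: ✗ (no rhs in [2,3])
  i=3: ✓ (rhs at j=4; lhs holds on [3,3])
  i=4: ✓ (rhs at j=4)
  i=5: ✗ (no rhs in [5,6])
  i=6: ✗ (lhs fails at k=6 before rhs at j=7)
  i=7: ✓ (rhs at j=7)
  i=8: ✗ (lhs fails at k=8 before rhs at j=9)
  i=9: ✓ (rhs at j=9)
  i=10: ✓ (rhs at j=10)
Positions where it holds: {0, 1, 3, 4, 7, 9, 10} → 7.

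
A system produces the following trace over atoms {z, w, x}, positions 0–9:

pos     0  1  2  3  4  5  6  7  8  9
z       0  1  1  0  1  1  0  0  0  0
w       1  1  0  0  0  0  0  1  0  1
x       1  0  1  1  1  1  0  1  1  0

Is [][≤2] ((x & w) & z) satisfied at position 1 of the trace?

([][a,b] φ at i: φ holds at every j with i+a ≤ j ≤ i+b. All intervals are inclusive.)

Check ((x & w) & z) at every j in [1,3]:
  j=1: false
  j=2: false
  j=3: false
Fails at j=1 → formula fails.

No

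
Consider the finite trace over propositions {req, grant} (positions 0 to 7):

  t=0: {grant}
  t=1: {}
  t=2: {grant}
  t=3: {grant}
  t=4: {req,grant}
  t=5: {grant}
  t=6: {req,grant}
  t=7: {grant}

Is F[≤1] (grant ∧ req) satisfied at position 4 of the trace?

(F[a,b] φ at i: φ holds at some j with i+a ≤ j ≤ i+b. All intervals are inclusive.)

Yes

Check (grant ∧ req) at each j in [4,5]:
  j=4: true
  j=5: false
Found at j=4 → formula holds.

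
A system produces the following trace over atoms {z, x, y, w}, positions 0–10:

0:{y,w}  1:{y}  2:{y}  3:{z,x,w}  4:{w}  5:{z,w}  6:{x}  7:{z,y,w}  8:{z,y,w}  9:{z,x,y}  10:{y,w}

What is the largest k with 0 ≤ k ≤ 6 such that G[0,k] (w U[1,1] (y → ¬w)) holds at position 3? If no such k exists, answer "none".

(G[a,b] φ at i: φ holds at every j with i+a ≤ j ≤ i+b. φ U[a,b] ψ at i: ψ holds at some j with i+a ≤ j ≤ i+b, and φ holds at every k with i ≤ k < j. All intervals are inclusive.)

2

(w U[1,1] (y → ¬w)) must hold from j=3 onward; find where it first fails.
  j=3: holds
  j=4: holds
  j=5: holds
  j=6: fails
Holds on [3,5], so largest k = 2.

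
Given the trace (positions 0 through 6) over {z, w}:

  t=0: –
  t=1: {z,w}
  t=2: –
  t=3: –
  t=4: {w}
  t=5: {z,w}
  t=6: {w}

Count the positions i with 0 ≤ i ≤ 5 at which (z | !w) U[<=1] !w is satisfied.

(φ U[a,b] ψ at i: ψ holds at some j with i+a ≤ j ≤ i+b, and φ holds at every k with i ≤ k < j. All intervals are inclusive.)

Evaluate at each i in [0,5]:
  i=0: ✓ (rhs at j=0)
  i=1: ✓ (rhs at j=2; lhs holds on [1,1])
  i=2: ✓ (rhs at j=2)
  i=3: ✓ (rhs at j=3)
  i=4: ✗ (no rhs in [4,5])
  i=5: ✗ (no rhs in [5,6])
Positions where it holds: {0, 1, 2, 3} → 4.

4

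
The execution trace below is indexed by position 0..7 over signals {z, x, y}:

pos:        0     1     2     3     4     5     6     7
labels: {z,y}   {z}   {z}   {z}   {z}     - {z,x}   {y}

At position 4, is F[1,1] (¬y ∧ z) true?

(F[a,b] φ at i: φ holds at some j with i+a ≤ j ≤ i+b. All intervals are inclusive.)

Check (¬y ∧ z) at each j in [5,5]:
  j=5: false
No position in the window satisfies it → formula fails.

Does not hold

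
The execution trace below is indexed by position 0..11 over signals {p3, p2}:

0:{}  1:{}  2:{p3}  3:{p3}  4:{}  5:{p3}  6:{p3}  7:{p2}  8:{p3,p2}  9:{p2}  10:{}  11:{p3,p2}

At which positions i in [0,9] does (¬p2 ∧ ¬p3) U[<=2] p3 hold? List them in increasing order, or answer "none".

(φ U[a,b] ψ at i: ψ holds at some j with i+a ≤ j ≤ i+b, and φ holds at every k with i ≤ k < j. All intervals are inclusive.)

Evaluate at each i in [0,9]:
  i=0: ✓ (rhs at j=2; lhs holds on [0,1])
  i=1: ✓ (rhs at j=2; lhs holds on [1,1])
  i=2: ✓ (rhs at j=2)
  i=3: ✓ (rhs at j=3)
  i=4: ✓ (rhs at j=5; lhs holds on [4,4])
  i=5: ✓ (rhs at j=5)
  i=6: ✓ (rhs at j=6)
  i=7: ✗ (lhs fails at k=7 before rhs at j=8)
  i=8: ✓ (rhs at j=8)
  i=9: ✗ (lhs fails at k=9 before rhs at j=11)

0, 1, 2, 3, 4, 5, 6, 8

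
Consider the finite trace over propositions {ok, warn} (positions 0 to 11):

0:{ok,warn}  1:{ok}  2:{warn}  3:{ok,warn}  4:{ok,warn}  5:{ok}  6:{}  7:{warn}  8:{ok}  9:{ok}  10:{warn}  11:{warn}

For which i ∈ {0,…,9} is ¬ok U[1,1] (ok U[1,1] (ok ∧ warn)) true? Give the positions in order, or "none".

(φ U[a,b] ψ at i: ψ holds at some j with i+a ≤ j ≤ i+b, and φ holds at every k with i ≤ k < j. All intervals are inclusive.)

2

Evaluate at each i in [0,9]:
  i=0: ✗ (no rhs in [1,1])
  i=1: ✗ (no rhs in [2,2])
  i=2: ✓ (rhs at j=3; lhs holds on [2,2])
  i=3: ✗ (no rhs in [4,4])
  i=4: ✗ (no rhs in [5,5])
  i=5: ✗ (no rhs in [6,6])
  i=6: ✗ (no rhs in [7,7])
  i=7: ✗ (no rhs in [8,8])
  i=8: ✗ (no rhs in [9,9])
  i=9: ✗ (no rhs in [10,10])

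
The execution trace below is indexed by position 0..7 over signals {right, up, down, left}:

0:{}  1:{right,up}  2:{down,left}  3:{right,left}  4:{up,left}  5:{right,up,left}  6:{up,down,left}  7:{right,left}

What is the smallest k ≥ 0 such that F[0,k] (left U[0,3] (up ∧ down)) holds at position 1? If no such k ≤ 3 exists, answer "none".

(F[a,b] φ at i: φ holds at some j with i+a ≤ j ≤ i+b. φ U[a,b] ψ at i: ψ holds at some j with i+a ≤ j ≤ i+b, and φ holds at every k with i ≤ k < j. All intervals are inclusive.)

Scan j = 1,2,… for (left U[0,3] (up ∧ down)):
  j=1: fails
  j=2: fails
  j=3: holds
First hit at j=3, so smallest k = 3-1 = 2.

2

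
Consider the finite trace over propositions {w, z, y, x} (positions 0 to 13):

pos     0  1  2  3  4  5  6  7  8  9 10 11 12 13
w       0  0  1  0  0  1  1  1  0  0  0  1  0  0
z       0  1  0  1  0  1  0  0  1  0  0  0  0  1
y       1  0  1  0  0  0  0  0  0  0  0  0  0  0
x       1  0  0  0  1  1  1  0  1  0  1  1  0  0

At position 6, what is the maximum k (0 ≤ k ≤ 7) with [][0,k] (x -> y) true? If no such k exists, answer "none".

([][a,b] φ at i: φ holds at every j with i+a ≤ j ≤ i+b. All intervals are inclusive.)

none

(x -> y) must hold from j=6 onward; find where it first fails.
  j=6: fails → no k works.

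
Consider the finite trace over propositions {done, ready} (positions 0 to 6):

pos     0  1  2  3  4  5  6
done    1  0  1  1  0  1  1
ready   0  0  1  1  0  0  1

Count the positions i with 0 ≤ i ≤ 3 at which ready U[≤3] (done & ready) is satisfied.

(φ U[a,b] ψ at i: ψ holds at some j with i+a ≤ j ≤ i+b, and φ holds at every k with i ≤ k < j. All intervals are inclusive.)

2

Evaluate at each i in [0,3]:
  i=0: ✗ (lhs fails at k=0 before rhs at j=2)
  i=1: ✗ (lhs fails at k=1 before rhs at j=2)
  i=2: ✓ (rhs at j=2)
  i=3: ✓ (rhs at j=3)
Positions where it holds: {2, 3} → 2.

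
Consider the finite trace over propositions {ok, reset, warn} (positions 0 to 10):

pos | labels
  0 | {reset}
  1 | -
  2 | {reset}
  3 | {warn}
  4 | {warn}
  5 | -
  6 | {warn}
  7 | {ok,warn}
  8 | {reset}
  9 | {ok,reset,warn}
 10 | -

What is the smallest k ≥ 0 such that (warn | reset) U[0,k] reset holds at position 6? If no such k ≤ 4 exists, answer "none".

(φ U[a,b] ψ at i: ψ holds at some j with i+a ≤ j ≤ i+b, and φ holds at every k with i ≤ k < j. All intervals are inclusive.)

2

Need earliest j ≥ 6 with reset, and (warn | reset) at every k in [6,j-1].
  j=6: rhs fails.
  j=7: rhs fails.
  j=8: rhs holds; lhs holds on [6,7]. k = 2.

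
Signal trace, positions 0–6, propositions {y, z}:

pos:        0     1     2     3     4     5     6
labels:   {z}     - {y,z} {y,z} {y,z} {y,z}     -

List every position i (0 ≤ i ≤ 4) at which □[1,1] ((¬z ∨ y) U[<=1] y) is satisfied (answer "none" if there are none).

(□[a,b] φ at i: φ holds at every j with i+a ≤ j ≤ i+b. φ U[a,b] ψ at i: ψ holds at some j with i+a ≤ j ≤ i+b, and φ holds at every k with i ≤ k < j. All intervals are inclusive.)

0, 1, 2, 3, 4

Evaluate at each i in [0,4]:
  i=0: ✓ (all of [1,1])
  i=1: ✓ (all of [2,2])
  i=2: ✓ (all of [3,3])
  i=3: ✓ (all of [4,4])
  i=4: ✓ (all of [5,5])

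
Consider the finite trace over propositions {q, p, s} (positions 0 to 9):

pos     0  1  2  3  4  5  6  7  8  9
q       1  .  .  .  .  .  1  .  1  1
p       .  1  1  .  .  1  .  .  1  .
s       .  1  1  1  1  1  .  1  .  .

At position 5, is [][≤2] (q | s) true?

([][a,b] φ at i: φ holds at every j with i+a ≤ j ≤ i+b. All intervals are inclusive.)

Check (q | s) at every j in [5,7]:
  j=5: true
  j=6: true
  j=7: true
All positions satisfy it → formula holds.

True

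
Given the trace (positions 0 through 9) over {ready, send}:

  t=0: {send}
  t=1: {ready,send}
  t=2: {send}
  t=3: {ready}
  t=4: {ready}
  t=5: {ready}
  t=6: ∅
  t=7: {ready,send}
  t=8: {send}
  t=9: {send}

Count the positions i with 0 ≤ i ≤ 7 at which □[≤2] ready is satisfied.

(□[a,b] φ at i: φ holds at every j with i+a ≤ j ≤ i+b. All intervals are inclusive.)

Evaluate at each i in [0,7]:
  i=0: ✗ (fails at j=0)
  i=1: ✗ (fails at j=2)
  i=2: ✗ (fails at j=2)
  i=3: ✓ (all of [3,5])
  i=4: ✗ (fails at j=6)
  i=5: ✗ (fails at j=6)
  i=6: ✗ (fails at j=6)
  i=7: ✗ (fails at j=8)
Positions where it holds: {3} → 1.

1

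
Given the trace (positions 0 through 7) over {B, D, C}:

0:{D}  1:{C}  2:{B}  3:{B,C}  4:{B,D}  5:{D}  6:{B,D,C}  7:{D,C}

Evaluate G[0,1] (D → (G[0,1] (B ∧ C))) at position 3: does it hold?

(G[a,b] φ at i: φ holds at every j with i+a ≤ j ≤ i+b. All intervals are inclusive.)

Does not hold

Check (D → (G[0,1] (B ∧ C))) at every j in [3,4]:
  j=3: antecedent false → ✓
  j=4: antecedent true; consequent fails at 4 → ✗
Fails at j=4 → formula fails.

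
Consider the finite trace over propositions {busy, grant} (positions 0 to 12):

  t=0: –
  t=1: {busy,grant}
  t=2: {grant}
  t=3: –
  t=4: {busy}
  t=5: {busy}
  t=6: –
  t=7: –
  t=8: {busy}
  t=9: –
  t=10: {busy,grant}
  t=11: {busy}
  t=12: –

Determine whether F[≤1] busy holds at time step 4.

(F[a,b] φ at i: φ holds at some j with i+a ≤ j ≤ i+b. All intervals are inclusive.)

Holds

Check busy at each j in [4,5]:
  j=4: true
  j=5: true
Found at j=4 → formula holds.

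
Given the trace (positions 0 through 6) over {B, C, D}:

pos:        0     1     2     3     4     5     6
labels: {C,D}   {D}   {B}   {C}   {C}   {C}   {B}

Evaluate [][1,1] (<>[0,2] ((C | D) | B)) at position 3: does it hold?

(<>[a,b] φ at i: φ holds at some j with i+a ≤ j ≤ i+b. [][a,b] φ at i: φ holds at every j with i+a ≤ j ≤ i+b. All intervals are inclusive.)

Holds

Check <>[0,2] ((C | D) | B) at every j in [4,4]:
  j=4: holds (witness at 4)
All positions satisfy it → formula holds.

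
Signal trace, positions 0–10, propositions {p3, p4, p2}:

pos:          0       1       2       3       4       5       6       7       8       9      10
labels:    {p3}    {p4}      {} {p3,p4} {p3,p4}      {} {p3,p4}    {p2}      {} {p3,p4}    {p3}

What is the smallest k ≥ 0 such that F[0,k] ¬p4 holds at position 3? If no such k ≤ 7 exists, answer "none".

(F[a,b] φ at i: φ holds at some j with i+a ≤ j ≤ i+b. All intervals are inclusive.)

2

Scan j = 3,4,… for ¬p4:
  j=3: fails
  j=4: fails
  j=5: holds
First hit at j=5, so smallest k = 5-3 = 2.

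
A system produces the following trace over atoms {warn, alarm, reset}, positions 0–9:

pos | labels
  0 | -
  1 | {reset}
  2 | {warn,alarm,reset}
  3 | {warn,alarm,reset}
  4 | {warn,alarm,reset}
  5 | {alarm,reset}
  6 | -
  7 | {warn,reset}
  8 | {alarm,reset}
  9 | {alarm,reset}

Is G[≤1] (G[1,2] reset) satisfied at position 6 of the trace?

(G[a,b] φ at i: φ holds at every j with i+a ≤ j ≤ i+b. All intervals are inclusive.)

Holds

Check G[1,2] reset at every j in [6,7]:
  j=6: holds on [7,8]
  j=7: holds on [8,9]
All positions satisfy it → formula holds.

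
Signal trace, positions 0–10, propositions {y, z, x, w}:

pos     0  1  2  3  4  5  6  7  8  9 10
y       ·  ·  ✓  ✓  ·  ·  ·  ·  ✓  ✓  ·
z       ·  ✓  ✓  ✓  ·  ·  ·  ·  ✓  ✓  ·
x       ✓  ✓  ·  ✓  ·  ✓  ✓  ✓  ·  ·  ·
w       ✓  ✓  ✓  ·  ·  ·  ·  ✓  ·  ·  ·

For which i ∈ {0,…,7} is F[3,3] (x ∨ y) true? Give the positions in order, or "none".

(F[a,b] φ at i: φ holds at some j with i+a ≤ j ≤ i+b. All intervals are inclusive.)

0, 2, 3, 4, 5, 6

Evaluate at each i in [0,7]:
  i=0: ✓ (witness j=3)
  i=1: ✗ (none in [4,4])
  i=2: ✓ (witness j=5)
  i=3: ✓ (witness j=6)
  i=4: ✓ (witness j=7)
  i=5: ✓ (witness j=8)
  i=6: ✓ (witness j=9)
  i=7: ✗ (none in [10,10])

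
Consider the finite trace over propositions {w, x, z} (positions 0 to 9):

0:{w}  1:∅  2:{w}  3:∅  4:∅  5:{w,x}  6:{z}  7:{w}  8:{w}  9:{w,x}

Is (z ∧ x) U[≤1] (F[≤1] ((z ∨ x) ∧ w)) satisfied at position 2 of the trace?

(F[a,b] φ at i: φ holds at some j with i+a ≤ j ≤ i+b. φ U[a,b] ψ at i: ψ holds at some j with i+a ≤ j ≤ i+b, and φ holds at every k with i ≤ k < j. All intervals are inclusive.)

Need some j in [2,3] with F[≤1] ((z ∨ x) ∧ w), and (z ∧ x) at every k in [2,j-1].
  j=2: F[≤1] ((z ∨ x) ∧ w) — fails (none in [2,3]).
  j=3: F[≤1] ((z ∨ x) ∧ w) — fails (none in [3,4]).
No j in the window works → until fails.

Does not hold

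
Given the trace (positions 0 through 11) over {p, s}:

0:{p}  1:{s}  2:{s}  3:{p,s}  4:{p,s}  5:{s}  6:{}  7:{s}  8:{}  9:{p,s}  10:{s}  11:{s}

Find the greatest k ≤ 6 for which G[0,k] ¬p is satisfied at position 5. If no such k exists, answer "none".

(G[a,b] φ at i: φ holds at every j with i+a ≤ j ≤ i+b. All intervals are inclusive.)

¬p must hold from j=5 onward; find where it first fails.
  j=5: holds
  j=6: holds
  j=7: holds
  j=8: holds
  j=9: fails
Holds on [5,8], so largest k = 3.

3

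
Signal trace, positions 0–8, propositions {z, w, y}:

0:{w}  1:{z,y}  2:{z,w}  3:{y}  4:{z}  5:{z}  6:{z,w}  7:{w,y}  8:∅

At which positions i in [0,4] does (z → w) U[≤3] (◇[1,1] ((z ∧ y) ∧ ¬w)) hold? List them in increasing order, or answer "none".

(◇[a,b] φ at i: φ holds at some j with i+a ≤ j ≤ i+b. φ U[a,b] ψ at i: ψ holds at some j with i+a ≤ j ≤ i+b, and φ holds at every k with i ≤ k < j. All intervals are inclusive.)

Evaluate at each i in [0,4]:
  i=0: ✓ (rhs at j=0)
  i=1: ✗ (no rhs in [1,4])
  i=2: ✗ (no rhs in [2,5])
  i=3: ✗ (no rhs in [3,6])
  i=4: ✗ (no rhs in [4,7])

0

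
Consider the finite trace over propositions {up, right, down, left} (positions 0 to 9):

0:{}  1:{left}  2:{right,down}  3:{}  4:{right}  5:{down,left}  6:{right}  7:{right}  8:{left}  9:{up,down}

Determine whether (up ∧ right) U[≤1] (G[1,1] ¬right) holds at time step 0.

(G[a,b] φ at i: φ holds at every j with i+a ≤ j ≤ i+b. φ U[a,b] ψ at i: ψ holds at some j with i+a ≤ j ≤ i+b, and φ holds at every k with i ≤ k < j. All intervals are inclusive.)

True

Need some j in [0,1] with G[1,1] ¬right, and (up ∧ right) at every k in [0,j-1].
  j=0: G[1,1] ¬right holds; no prefix to check → satisfied.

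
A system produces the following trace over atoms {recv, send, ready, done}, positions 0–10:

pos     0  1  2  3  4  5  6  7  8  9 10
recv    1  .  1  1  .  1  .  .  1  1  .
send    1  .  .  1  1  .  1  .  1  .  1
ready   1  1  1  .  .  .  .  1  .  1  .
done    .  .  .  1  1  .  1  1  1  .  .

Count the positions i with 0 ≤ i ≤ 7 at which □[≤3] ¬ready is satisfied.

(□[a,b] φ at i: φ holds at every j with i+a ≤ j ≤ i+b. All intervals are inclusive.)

Evaluate at each i in [0,7]:
  i=0: ✗ (fails at j=0)
  i=1: ✗ (fails at j=1)
  i=2: ✗ (fails at j=2)
  i=3: ✓ (all of [3,6])
  i=4: ✗ (fails at j=7)
  i=5: ✗ (fails at j=7)
  i=6: ✗ (fails at j=7)
  i=7: ✗ (fails at j=7)
Positions where it holds: {3} → 1.

1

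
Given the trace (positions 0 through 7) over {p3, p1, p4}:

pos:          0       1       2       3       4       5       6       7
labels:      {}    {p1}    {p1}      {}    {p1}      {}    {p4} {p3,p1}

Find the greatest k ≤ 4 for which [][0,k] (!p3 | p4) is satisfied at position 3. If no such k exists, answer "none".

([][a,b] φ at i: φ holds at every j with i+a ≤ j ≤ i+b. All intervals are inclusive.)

3

(!p3 | p4) must hold from j=3 onward; find where it first fails.
  j=3: holds
  j=4: holds
  j=5: holds
  j=6: holds
  j=7: fails
Holds on [3,6], so largest k = 3.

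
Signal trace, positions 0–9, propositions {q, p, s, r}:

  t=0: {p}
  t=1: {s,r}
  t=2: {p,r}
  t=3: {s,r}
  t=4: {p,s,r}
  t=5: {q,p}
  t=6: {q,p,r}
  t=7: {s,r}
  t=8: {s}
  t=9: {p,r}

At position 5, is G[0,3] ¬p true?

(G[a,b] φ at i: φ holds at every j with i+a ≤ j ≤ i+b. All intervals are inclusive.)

No

Check ¬p at every j in [5,8]:
  j=5: false
  j=6: false
  j=7: true
  j=8: true
Fails at j=5 → formula fails.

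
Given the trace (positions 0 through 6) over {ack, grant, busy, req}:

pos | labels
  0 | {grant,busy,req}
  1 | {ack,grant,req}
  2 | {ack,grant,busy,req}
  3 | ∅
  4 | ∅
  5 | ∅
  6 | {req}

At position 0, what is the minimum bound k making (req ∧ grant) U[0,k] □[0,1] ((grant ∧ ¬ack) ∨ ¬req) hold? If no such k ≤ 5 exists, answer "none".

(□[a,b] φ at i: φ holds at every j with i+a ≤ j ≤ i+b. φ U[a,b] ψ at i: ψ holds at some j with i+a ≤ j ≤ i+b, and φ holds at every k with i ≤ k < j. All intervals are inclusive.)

Need earliest j ≥ 0 with □[0,1] ((grant ∧ ¬ack) ∨ ¬req), and (req ∧ grant) at every k in [0,j-1].
  j=0: rhs fails.
  j=1: rhs fails.
  j=2: rhs fails.
  j=3: rhs holds; lhs holds on [0,2]. k = 3.

3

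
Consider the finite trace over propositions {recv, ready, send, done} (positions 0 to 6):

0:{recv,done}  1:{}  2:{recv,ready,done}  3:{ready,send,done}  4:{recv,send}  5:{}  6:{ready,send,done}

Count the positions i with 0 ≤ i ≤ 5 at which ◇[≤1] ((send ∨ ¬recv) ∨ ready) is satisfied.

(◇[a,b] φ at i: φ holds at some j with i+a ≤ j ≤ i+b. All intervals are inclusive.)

Evaluate at each i in [0,5]:
  i=0: ✓ (witness j=1)
  i=1: ✓ (witness j=1)
  i=2: ✓ (witness j=2)
  i=3: ✓ (witness j=3)
  i=4: ✓ (witness j=4)
  i=5: ✓ (witness j=5)
Positions where it holds: {0, 1, 2, 3, 4, 5} → 6.

6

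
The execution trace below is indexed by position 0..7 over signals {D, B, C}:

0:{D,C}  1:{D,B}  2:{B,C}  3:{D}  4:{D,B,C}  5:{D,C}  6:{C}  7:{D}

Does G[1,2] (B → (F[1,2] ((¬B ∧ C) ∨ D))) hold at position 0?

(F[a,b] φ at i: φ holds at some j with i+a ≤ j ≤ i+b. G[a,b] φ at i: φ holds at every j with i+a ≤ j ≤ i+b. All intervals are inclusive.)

Holds

Check (B → (F[1,2] ((¬B ∧ C) ∨ D))) at every j in [1,2]:
  j=1: antecedent true; consequent holds (witness at 3) → ✓
  j=2: antecedent true; consequent holds (witness at 3) → ✓
All positions satisfy it → formula holds.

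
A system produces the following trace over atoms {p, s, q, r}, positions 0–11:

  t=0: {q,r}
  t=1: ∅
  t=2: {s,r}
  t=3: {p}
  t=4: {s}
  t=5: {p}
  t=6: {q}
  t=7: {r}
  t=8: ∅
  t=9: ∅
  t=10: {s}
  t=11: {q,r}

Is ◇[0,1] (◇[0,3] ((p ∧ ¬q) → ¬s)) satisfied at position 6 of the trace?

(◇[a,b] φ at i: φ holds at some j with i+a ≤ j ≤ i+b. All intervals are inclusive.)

Check ◇[0,3] ((p ∧ ¬q) → ¬s) at each j in [6,7]:
  j=6: holds (witness at 6)
  j=7: holds (witness at 7)
Found at j=6 → formula holds.

True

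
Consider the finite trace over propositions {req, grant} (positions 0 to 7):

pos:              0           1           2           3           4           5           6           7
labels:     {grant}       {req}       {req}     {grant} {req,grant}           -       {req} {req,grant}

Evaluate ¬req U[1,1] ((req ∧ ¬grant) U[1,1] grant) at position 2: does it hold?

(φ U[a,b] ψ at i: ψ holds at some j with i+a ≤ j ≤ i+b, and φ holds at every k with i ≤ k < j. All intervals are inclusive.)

False

Need some j in [3,3] with ((req ∧ ¬grant) U[1,1] grant), and ¬req at every k in [2,j-1].
  j=3: ((req ∧ ¬grant) U[1,1] grant) — fails.
No j in the window works → until fails.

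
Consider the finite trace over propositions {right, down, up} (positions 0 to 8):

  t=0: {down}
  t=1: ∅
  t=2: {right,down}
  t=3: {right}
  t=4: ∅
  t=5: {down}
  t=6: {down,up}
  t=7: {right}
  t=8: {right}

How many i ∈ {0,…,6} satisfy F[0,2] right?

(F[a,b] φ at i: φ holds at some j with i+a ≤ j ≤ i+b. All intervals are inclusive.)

Evaluate at each i in [0,6]:
  i=0: ✓ (witness j=2)
  i=1: ✓ (witness j=2)
  i=2: ✓ (witness j=2)
  i=3: ✓ (witness j=3)
  i=4: ✗ (none in [4,6])
  i=5: ✓ (witness j=7)
  i=6: ✓ (witness j=7)
Positions where it holds: {0, 1, 2, 3, 5, 6} → 6.

6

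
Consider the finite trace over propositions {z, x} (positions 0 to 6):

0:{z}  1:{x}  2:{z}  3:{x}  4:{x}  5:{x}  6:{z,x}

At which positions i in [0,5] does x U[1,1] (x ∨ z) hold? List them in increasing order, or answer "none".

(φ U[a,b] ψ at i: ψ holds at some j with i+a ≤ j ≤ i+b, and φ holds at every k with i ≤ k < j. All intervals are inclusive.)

1, 3, 4, 5

Evaluate at each i in [0,5]:
  i=0: ✗ (lhs fails at k=0 before rhs at j=1)
  i=1: ✓ (rhs at j=2; lhs holds on [1,1])
  i=2: ✗ (lhs fails at k=2 before rhs at j=3)
  i=3: ✓ (rhs at j=4; lhs holds on [3,3])
  i=4: ✓ (rhs at j=5; lhs holds on [4,4])
  i=5: ✓ (rhs at j=6; lhs holds on [5,5])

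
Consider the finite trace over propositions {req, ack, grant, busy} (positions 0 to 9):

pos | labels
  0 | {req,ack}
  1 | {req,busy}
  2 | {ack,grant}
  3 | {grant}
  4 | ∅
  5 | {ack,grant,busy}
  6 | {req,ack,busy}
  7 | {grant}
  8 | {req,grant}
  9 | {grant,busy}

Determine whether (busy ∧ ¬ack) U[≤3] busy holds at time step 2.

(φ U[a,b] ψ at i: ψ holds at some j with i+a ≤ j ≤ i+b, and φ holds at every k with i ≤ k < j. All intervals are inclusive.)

No

Need some j in [2,5] with busy, and (busy ∧ ¬ack) at every k in [2,j-1].
  j=2: busy false.
  j=3: busy false.
  j=4: busy false.
  j=5: busy holds, but (busy ∧ ¬ack) fails at k=2 → not this j.
No j in the window works → until fails.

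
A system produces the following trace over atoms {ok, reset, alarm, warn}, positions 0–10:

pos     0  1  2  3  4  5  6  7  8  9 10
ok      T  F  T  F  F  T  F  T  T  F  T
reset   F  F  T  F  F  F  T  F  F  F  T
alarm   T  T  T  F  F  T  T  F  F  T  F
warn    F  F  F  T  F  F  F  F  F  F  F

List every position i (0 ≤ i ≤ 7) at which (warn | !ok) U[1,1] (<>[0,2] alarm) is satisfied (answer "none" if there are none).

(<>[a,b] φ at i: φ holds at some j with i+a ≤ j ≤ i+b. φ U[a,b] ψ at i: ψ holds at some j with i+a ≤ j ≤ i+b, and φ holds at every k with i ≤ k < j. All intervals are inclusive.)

Evaluate at each i in [0,7]:
  i=0: ✗ (lhs fails at k=0 before rhs at j=1)
  i=1: ✓ (rhs at j=2; lhs holds on [1,1])
  i=2: ✗ (lhs fails at k=2 before rhs at j=3)
  i=3: ✓ (rhs at j=4; lhs holds on [3,3])
  i=4: ✓ (rhs at j=5; lhs holds on [4,4])
  i=5: ✗ (lhs fails at k=5 before rhs at j=6)
  i=6: ✓ (rhs at j=7; lhs holds on [6,6])
  i=7: ✗ (lhs fails at k=7 before rhs at j=8)

1, 3, 4, 6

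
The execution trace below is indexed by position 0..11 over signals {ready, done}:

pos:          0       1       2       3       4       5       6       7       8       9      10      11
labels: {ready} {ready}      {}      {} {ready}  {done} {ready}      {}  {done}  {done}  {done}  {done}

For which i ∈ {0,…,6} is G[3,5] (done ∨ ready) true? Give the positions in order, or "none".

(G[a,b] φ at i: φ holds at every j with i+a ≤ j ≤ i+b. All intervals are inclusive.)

1, 5, 6

Evaluate at each i in [0,6]:
  i=0: ✗ (fails at j=3)
  i=1: ✓ (all of [4,6])
  i=2: ✗ (fails at j=7)
  i=3: ✗ (fails at j=7)
  i=4: ✗ (fails at j=7)
  i=5: ✓ (all of [8,10])
  i=6: ✓ (all of [9,11])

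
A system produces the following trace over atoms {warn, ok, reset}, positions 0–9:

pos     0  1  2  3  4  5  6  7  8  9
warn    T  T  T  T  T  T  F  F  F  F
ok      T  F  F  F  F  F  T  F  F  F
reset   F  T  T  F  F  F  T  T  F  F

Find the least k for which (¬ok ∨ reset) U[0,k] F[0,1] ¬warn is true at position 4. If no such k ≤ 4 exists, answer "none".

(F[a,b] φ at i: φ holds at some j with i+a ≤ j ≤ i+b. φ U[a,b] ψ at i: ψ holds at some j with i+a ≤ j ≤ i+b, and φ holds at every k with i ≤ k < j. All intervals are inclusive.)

1

Need earliest j ≥ 4 with F[0,1] ¬warn, and (¬ok ∨ reset) at every k in [4,j-1].
  j=4: rhs fails.
  j=5: rhs holds; lhs holds on [4,4]. k = 1.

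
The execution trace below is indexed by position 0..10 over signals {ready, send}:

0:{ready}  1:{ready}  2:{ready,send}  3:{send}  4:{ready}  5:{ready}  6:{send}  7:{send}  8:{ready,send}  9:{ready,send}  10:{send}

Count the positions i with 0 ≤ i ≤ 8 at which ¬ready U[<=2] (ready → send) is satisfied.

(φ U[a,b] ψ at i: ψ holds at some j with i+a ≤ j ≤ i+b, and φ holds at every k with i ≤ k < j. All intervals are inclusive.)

5

Evaluate at each i in [0,8]:
  i=0: ✗ (lhs fails at k=0 before rhs at j=2)
  i=1: ✗ (lhs fails at k=1 before rhs at j=2)
  i=2: ✓ (rhs at j=2)
  i=3: ✓ (rhs at j=3)
  i=4: ✗ (lhs fails at k=4 before rhs at j=6)
  i=5: ✗ (lhs fails at k=5 before rhs at j=6)
  i=6: ✓ (rhs at j=6)
  i=7: ✓ (rhs at j=7)
  i=8: ✓ (rhs at j=8)
Positions where it holds: {2, 3, 6, 7, 8} → 5.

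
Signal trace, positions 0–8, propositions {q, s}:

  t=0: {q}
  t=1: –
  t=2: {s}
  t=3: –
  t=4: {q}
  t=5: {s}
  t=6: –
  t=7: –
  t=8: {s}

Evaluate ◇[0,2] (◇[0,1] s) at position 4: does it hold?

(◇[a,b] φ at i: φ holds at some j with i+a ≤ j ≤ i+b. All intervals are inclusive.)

True

Check ◇[0,1] s at each j in [4,6]:
  j=4: holds (witness at 5)
  j=5: holds (witness at 5)
  j=6: fails (none in [6,7])
Found at j=4 → formula holds.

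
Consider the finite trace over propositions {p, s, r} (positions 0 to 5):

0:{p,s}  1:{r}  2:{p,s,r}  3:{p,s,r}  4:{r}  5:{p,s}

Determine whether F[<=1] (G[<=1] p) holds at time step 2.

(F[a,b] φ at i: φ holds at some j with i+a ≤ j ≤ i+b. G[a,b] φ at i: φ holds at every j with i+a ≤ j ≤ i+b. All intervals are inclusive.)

Holds

Check G[<=1] p at each j in [2,3]:
  j=2: holds on [2,3]
  j=3: fails at 4
Found at j=2 → formula holds.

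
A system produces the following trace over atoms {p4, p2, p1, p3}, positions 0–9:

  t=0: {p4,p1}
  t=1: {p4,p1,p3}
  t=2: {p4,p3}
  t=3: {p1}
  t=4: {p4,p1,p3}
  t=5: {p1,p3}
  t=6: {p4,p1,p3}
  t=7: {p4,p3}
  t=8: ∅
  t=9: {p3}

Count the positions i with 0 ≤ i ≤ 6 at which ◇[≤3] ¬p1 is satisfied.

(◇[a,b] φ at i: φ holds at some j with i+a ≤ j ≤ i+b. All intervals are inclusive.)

Evaluate at each i in [0,6]:
  i=0: ✓ (witness j=2)
  i=1: ✓ (witness j=2)
  i=2: ✓ (witness j=2)
  i=3: ✗ (none in [3,6])
  i=4: ✓ (witness j=7)
  i=5: ✓ (witness j=7)
  i=6: ✓ (witness j=7)
Positions where it holds: {0, 1, 2, 4, 5, 6} → 6.

6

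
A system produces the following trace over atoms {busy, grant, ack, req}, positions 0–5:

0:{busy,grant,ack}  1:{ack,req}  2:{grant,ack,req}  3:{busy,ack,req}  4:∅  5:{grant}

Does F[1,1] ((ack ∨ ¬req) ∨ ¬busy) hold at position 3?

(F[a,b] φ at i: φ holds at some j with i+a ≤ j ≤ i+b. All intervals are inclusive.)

Check ((ack ∨ ¬req) ∨ ¬busy) at each j in [4,4]:
  j=4: true
Found at j=4 → formula holds.

True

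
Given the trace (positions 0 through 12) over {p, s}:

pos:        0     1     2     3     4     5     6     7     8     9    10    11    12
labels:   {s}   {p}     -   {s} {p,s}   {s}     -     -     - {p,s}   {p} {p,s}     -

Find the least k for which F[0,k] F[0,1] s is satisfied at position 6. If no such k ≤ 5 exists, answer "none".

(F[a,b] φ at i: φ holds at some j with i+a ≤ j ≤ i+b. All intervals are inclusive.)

2

Scan j = 6,7,… for F[0,1] s:
  j=6: fails
  j=7: fails
  j=8: holds
First hit at j=8, so smallest k = 8-6 = 2.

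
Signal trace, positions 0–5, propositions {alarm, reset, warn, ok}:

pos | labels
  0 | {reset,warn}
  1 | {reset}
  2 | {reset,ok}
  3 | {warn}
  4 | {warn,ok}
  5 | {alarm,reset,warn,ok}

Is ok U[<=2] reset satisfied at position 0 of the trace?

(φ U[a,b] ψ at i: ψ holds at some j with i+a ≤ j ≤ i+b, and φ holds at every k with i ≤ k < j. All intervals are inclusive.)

Yes

Need some j in [0,2] with reset, and ok at every k in [0,j-1].
  j=0: reset holds; no prefix to check → satisfied.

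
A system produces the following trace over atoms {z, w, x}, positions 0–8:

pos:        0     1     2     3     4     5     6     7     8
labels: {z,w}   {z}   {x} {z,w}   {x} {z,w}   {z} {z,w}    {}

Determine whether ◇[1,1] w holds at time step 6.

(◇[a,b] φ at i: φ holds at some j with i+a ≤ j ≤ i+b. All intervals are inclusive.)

Holds

Check w at each j in [7,7]:
  j=7: true
Found at j=7 → formula holds.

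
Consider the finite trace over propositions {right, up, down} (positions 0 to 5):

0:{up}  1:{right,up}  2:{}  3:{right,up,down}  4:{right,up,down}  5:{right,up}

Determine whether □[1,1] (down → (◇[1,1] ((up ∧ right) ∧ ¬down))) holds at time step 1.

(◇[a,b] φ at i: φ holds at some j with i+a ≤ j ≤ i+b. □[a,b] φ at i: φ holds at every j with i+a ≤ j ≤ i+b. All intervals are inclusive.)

Check (down → (◇[1,1] ((up ∧ right) ∧ ¬down))) at every j in [2,2]:
  j=2: antecedent false → ✓
All positions satisfy it → formula holds.

Holds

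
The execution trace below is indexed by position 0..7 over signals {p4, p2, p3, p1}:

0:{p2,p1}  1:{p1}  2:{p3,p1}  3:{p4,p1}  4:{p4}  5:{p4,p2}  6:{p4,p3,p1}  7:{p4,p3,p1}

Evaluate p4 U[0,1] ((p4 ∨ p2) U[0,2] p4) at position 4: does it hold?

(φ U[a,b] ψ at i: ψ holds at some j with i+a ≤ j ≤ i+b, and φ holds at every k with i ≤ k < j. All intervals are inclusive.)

Holds

Need some j in [4,5] with ((p4 ∨ p2) U[0,2] p4), and p4 at every k in [4,j-1].
  j=4: ((p4 ∨ p2) U[0,2] p4) holds; no prefix to check → satisfied.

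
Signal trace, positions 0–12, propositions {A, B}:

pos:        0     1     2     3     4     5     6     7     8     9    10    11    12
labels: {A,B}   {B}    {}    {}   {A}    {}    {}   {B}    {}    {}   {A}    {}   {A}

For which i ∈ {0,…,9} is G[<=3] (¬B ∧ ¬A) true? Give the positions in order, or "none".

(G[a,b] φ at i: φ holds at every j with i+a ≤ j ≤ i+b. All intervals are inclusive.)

none

Evaluate at each i in [0,9]:
  i=0: ✗ (fails at j=0)
  i=1: ✗ (fails at j=1)
  i=2: ✗ (fails at j=4)
  i=3: ✗ (fails at j=4)
  i=4: ✗ (fails at j=4)
  i=5: ✗ (fails at j=7)
  i=6: ✗ (fails at j=7)
  i=7: ✗ (fails at j=7)
  i=8: ✗ (fails at j=10)
  i=9: ✗ (fails at j=10)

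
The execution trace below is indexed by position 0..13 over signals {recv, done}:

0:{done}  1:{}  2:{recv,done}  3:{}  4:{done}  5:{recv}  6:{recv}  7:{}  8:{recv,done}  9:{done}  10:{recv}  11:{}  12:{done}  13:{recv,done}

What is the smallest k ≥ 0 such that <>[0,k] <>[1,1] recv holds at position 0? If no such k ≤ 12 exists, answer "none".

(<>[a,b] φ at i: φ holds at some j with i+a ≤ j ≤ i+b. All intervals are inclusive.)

1

Scan j = 0,1,… for <>[1,1] recv:
  j=0: fails
  j=1: holds
First hit at j=1, so smallest k = 1-0 = 1.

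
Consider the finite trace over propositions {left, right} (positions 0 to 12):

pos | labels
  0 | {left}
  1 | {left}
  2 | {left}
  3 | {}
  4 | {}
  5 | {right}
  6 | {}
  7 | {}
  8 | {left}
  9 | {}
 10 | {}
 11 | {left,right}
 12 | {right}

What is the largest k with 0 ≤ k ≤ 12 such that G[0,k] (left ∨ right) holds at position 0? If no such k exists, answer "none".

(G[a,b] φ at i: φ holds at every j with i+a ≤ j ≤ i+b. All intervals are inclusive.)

(left ∨ right) must hold from j=0 onward; find where it first fails.
  j=0: holds
  j=1: holds
  j=2: holds
  j=3: fails
Holds on [0,2], so largest k = 2.

2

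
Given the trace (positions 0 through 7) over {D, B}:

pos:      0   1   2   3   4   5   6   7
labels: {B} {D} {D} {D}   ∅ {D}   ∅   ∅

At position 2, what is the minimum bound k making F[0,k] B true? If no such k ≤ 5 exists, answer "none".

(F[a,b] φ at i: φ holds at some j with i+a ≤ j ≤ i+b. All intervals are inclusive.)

Scan j = 2,3,… for B:
  j=2: fails
  j=3: fails
  j=4: fails
  j=5: fails
  j=6: fails
  j=7: fails
No j in [2,7] satisfies it → none.

none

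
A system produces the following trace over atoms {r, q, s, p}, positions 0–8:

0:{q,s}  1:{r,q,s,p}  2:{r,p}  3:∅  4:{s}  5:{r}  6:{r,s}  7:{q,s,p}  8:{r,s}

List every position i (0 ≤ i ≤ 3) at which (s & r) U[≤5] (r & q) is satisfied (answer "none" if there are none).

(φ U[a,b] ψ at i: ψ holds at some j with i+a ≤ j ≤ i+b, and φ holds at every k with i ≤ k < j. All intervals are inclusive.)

1

Evaluate at each i in [0,3]:
  i=0: ✗ (lhs fails at k=0 before rhs at j=1)
  i=1: ✓ (rhs at j=1)
  i=2: ✗ (no rhs in [2,7])
  i=3: ✗ (no rhs in [3,8])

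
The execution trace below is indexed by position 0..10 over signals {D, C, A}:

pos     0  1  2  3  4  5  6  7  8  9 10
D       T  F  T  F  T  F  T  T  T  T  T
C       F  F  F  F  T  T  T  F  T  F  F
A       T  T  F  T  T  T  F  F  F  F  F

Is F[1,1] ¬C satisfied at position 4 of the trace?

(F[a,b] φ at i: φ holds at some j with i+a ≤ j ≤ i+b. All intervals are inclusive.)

Check ¬C at each j in [5,5]:
  j=5: false
No position in the window satisfies it → formula fails.

False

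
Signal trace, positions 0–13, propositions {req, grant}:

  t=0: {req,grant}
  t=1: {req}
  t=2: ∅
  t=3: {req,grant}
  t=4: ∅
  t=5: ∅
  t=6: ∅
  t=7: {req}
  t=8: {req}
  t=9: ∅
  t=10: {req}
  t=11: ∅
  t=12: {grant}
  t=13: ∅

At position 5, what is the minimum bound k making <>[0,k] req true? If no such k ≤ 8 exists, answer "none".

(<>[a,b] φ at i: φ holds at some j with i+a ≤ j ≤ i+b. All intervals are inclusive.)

Scan j = 5,6,… for req:
  j=5: fails
  j=6: fails
  j=7: holds
First hit at j=7, so smallest k = 7-5 = 2.

2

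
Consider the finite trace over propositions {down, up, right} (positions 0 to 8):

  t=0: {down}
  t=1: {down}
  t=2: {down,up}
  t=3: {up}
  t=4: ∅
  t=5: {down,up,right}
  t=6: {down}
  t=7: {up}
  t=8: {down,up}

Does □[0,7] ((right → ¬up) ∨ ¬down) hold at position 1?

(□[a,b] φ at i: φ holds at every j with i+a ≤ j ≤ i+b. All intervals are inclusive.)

Check ((right → ¬up) ∨ ¬down) at every j in [1,8]:
  j=1: true
  j=2: true
  j=3: true
  j=4: true
  j=5: false
  j=6: true
  j=7: true
  j=8: true
Fails at j=5 → formula fails.

False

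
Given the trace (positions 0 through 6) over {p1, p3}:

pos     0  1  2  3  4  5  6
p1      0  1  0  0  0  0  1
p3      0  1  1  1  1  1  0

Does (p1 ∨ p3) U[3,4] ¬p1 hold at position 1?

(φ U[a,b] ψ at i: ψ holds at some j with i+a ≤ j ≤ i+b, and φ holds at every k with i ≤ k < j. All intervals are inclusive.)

True

Need some j in [4,5] with ¬p1, and (p1 ∨ p3) at every k in [1,j-1].
  j=4: ¬p1 holds; (p1 ∨ p3) holds at every k in [1,3] → satisfied.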